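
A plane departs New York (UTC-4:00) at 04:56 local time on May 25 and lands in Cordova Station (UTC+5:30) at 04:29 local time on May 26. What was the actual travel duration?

Departure in UTC: 04:56 + 4:00 = 08:56 on May 25.
Arrival in UTC: 04:29 − 5:30 = 22:59 on May 25.
Elapsed = 22:59 − 08:56 = 14 hours 3 minutes.

14 hours 3 minutes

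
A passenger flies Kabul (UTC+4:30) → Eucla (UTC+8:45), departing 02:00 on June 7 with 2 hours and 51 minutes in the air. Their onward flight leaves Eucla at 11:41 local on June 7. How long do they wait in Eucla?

Convert departure to UTC: 02:00 − 4:30 = 21:30 UTC on Jun 6.
Add 2 hours and 51 minutes flight time → 00:21 UTC (Jun 7).
Eucla is UTC+8:45, so local arrival = 00:21 + 8:45 = 09:06 on Jun 7.
Layover = 11:41 − 09:06 = 2 hours 35 minutes.

2 hours 35 minutes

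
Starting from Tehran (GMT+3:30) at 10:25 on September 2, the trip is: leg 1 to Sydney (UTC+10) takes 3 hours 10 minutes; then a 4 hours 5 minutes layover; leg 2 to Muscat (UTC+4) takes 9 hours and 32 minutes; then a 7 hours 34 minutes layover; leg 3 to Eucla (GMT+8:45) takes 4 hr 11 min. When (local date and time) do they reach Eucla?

Convert departure to UTC: 10:25 − 3:30 = 06:55 UTC on Sep 2.
Add 3 hours 10 minutes leg 1 → 10:05 UTC.
Add 4 hours and 5 minutes layover in Sydney → 14:10 UTC.
Add 9 hours 32 minutes leg 2 → 23:42 UTC.
Add 7 hours 34 minutes layover in Muscat → 07:16 UTC (Sep 3).
Add 4 hours and 11 minutes leg 3 → 11:27 UTC.
Eucla is UTC+8:45, so local arrival = 11:27 + 8:45 = 20:12 on Sep 3.

20:12 on September 3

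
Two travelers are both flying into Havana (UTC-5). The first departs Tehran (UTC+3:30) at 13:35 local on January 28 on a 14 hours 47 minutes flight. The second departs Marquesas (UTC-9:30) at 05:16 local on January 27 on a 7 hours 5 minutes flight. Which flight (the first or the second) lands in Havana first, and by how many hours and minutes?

Flight 1 in UTC: 13:35 − 3:30 = 10:05 on Jan 28.
+14 hours and 47 minutes → arrive 00:52 UTC on Jan 29.
Flight 2 in UTC: 05:16 + 9:30 = 14:46 on Jan 27.
+7 hours 5 minutes → arrive 21:51 UTC on Jan 27.
Flight 2 lands earlier by 27 hours 1 minute.

the second, by 27 hours 1 minute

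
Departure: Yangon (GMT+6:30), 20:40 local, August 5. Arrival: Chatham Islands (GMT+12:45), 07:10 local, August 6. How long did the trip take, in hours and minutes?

4 hours 15 minutes

Chatham Islands is 6:15 ahead of Yangon.
Clock-face elapsed time (ignoring zones) is 10 hours 30 minutes.
Actual elapsed = 10 hours 30 minutes − 6:15 = 4 hours 15 minutes.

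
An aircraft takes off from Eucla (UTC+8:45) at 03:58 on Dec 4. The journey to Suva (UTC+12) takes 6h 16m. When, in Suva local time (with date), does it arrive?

Convert departure to UTC: 03:58 − 8:45 = 19:13 UTC on Dec 3.
Add 6 hours and 16 minutes travel time → 01:29 UTC (Dec 4).
Suva is UTC+12:00, so local arrival = 01:29 + 12:00 = 13:29 on Dec 4.

13:29 on December 4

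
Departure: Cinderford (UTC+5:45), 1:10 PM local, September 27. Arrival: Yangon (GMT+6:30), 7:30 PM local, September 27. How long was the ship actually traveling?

Yangon is 0:45 ahead of Cinderford.
Clock-face elapsed time (ignoring zones) is 6 hours 20 minutes.
Actual elapsed = 6 hours 20 minutes − 0:45 = 5 hours 35 minutes.

5 hours 35 minutes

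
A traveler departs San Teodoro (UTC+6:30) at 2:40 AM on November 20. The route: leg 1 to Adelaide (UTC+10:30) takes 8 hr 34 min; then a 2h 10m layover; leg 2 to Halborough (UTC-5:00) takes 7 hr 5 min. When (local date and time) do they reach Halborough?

Convert departure to UTC: 2:40 AM − 6:30 = 8:10 PM UTC on Nov 19.
Add 8 hours and 34 minutes leg 1 → 4:44 AM UTC (Nov 20).
Add 2 hours 10 minutes layover in Adelaide → 6:54 AM UTC.
Add 7 hours 5 minutes leg 2 → 1:59 PM UTC.
Halborough is UTC−5:00, so local arrival = 1:59 PM − 5:00 = 8:59 AM on Nov 20.

8:59 AM on November 20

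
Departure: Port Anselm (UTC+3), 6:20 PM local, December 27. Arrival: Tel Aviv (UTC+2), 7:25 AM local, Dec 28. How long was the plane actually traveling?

14 hours 5 minutes

Departure in UTC: 6:20 PM − 3:00 = 3:20 PM on Dec 27.
Arrival in UTC: 7:25 AM − 2:00 = 5:25 AM on Dec 28.
Elapsed = 5:25 AM − 3:20 PM (+1 day) = 14 hours 5 minutes.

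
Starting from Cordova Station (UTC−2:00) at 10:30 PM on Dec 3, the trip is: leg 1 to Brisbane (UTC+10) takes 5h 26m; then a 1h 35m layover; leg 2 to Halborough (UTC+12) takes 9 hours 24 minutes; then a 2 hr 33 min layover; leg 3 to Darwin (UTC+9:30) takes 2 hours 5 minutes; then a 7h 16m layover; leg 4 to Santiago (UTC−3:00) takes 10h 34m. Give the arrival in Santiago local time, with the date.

Convert departure to UTC: 10:30 PM + 2:00 = 12:30 AM UTC on Dec 4.
Add 5 hours and 26 minutes leg 1 → 5:56 AM UTC.
Add 1 hour and 35 minutes layover in Brisbane → 7:31 AM UTC.
Add 9 hours and 24 minutes leg 2 → 4:55 PM UTC.
Add 2 hours and 33 minutes layover in Halborough → 7:28 PM UTC.
Add 2 hours 5 minutes leg 3 → 9:33 PM UTC.
Add 7 hours and 16 minutes layover in Darwin → 4:49 AM UTC (Dec 5).
Add 10 hours 34 minutes leg 4 → 3:23 PM UTC.
Santiago is UTC−3:00, so local arrival = 3:23 PM − 3:00 = 12:23 PM on Dec 5.

12:23 PM on December 5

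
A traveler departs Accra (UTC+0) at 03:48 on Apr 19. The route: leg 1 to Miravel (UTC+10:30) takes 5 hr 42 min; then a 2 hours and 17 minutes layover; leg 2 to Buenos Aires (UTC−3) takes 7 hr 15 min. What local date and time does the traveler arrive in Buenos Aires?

Accra is at UTC+0, so departure is already 03:48 UTC on Apr 19.
Add 5 hours 42 minutes leg 1 → 09:30 UTC.
Add 2 hours 17 minutes layover in Miravel → 11:47 UTC.
Add 7 hours 15 minutes leg 2 → 19:02 UTC.
Buenos Aires is UTC−3:00, so local arrival = 19:02 − 3:00 = 16:02 on Apr 19.

16:02 on Apr 19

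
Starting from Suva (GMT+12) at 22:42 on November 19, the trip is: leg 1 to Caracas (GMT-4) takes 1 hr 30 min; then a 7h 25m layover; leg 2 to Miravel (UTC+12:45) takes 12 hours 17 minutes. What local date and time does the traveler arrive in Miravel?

20:39 on November 20

Convert departure to UTC: 22:42 − 12:00 = 10:42 UTC on Nov 19.
Add 1 hour 30 minutes leg 1 → 12:12 UTC.
Add 7 hours 25 minutes layover in Caracas → 19:37 UTC.
Add 12 hours 17 minutes leg 2 → 07:54 UTC (Nov 20).
Miravel is UTC+12:45, so local arrival = 07:54 + 12:45 = 20:39 on Nov 20.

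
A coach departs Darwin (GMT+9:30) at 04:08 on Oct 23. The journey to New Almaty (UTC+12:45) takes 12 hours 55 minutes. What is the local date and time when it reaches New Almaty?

20:18 on October 23

New Almaty is 3:15 ahead of Darwin.
After 12 hours and 55 minutes it is 17:03 in Darwin.
Shift by the zone difference: 17:03 + 3:15 = 20:18 on Oct 23 in New Almaty.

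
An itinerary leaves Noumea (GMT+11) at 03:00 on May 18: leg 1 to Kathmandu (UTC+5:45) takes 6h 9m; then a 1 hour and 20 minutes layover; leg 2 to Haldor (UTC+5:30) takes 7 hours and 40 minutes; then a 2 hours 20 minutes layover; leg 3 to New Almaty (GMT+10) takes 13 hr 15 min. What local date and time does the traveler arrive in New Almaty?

08:44 on May 19

Convert departure to UTC: 03:00 − 11:00 = 16:00 UTC on May 17.
Add 6 hours 9 minutes leg 1 → 22:09 UTC.
Add 1 hour 20 minutes layover in Kathmandu → 23:29 UTC.
Add 7 hours and 40 minutes leg 2 → 07:09 UTC (May 18).
Add 2 hours and 20 minutes layover in Haldor → 09:29 UTC.
Add 13 hours and 15 minutes leg 3 → 22:44 UTC.
New Almaty is UTC+10:00, so local arrival = 22:44 + 10:00 = 08:44 on May 19.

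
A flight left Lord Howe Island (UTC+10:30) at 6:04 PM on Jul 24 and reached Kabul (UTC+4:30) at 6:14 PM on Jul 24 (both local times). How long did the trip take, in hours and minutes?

6 hours 10 minutes

Departure in UTC: 6:04 PM − 10:30 = 7:34 AM on Jul 24.
Arrival in UTC: 6:14 PM − 4:30 = 1:44 PM on Jul 24.
Elapsed = 1:44 PM − 7:34 AM = 6 hours 10 minutes.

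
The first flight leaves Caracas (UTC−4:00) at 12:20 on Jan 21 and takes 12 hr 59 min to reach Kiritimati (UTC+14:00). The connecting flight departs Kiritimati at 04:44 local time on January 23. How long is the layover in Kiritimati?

Convert departure to UTC: 12:20 + 4:00 = 16:20 UTC on Jan 21.
Add 12 hours 59 minutes flight time → 05:19 UTC (Jan 22).
Kiritimati is UTC+14:00, so local arrival = 05:19 + 14:00 = 19:19 on Jan 22.
Layover = 04:44 − 19:19 (+1 day) = 9 hours 25 minutes.

9 hours 25 minutes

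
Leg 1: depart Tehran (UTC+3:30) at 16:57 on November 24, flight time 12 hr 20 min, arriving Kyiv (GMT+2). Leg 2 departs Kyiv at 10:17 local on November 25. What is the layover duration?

6 hours 30 minutes

Convert departure to UTC: 16:57 − 3:30 = 13:27 UTC on Nov 24.
Add 12 hours and 20 minutes flight time → 01:47 UTC (Nov 25).
Kyiv is UTC+2:00, so local arrival = 01:47 + 2:00 = 03:47 on Nov 25.
Layover = 10:17 − 03:47 = 6 hours 30 minutes.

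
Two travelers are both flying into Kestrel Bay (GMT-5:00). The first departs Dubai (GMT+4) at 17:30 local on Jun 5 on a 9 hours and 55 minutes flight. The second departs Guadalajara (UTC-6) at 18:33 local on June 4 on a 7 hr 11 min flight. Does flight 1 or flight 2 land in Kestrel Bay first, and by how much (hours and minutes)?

Flight 1 in UTC: 17:30 − 4:00 = 13:30 on Jun 5.
+9 hours and 55 minutes → arrive 23:25 UTC on Jun 5.
Flight 2 in UTC: 18:33 + 6:00 = 00:33 on Jun 5.
+7 hours 11 minutes → arrive 07:44 UTC on Jun 5.
Flight 2 lands earlier by 15 hours 41 minutes.

the second, by 15 hours 41 minutes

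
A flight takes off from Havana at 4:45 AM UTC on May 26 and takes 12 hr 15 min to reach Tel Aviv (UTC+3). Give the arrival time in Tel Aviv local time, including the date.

8:00 PM on May 26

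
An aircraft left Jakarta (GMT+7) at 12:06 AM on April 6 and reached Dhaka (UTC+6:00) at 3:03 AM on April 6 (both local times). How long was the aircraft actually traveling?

3 hours 57 minutes

Dhaka is 1:00 behind Jakarta.
Clock-face elapsed time (ignoring zones) is 2 hours 57 minutes.
Actual elapsed = 2 hours 57 minutes + 1:00 = 3 hours 57 minutes.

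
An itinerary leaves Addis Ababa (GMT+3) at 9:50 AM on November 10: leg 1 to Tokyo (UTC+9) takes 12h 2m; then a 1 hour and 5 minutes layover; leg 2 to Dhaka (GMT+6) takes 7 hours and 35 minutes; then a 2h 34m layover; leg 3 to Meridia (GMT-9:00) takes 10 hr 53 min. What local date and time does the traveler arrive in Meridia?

Convert departure to UTC: 9:50 AM − 3:00 = 6:50 AM UTC on Nov 10.
Add 12 hours 2 minutes leg 1 → 6:52 PM UTC.
Add 1 hour and 5 minutes layover in Tokyo → 7:57 PM UTC.
Add 7 hours 35 minutes leg 2 → 3:32 AM UTC (Nov 11).
Add 2 hours and 34 minutes layover in Dhaka → 6:06 AM UTC.
Add 10 hours and 53 minutes leg 3 → 4:59 PM UTC.
Meridia is UTC−9:00, so local arrival = 4:59 PM − 9:00 = 7:59 AM on Nov 11.

7:59 AM on November 11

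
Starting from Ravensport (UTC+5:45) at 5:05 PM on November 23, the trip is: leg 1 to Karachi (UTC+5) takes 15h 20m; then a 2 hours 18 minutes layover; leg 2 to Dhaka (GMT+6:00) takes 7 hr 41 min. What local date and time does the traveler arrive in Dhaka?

Convert departure to UTC: 5:05 PM − 5:45 = 11:20 AM UTC on Nov 23.
Add 15 hours 20 minutes leg 1 → 2:40 AM UTC (Nov 24).
Add 2 hours and 18 minutes layover in Karachi → 4:58 AM UTC.
Add 7 hours and 41 minutes leg 2 → 12:39 PM UTC.
Dhaka is UTC+6:00, so local arrival = 12:39 PM + 6:00 = 6:39 PM on Nov 24.

6:39 PM on Nov 24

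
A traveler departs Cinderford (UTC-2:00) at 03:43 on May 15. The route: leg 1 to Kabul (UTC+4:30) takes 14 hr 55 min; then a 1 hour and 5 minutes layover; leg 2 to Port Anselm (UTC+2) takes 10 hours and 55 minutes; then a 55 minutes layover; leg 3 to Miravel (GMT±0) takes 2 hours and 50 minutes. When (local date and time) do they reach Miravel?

Convert departure to UTC: 03:43 + 2:00 = 05:43 UTC on May 15.
Add 14 hours and 55 minutes leg 1 → 20:38 UTC.
Add 1 hour 5 minutes layover in Kabul → 21:43 UTC.
Add 10 hours 55 minutes leg 2 → 08:38 UTC (May 16).
Add 55 minutes layover in Port Anselm → 09:33 UTC.
Add 2 hours and 50 minutes leg 3 → 12:23 UTC.
Miravel is UTC+0, so local arrival is the same: 12:23 on May 16.

12:23 on May 16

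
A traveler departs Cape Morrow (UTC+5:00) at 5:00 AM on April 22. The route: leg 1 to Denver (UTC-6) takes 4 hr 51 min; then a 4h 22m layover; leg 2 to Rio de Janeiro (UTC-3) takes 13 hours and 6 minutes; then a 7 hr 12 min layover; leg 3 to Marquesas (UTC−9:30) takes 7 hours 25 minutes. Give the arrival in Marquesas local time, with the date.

3:26 AM on April 23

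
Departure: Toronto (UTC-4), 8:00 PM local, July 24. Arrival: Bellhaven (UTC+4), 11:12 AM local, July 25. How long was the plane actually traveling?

Departure in UTC: 8:00 PM + 4:00 = 12:00 AM on Jul 25.
Arrival in UTC: 11:12 AM − 4:00 = 7:12 AM on Jul 25.
Elapsed = 7:12 AM − 12:00 AM = 7 hours 12 minutes.

7 hours 12 minutes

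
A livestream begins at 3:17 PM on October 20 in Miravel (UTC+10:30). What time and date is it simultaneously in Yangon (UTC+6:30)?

In UTC: 3:17 PM − 10:30 = 4:47 AM on Oct 20.
Yangon is UTC+6:30: 4:47 AM + 6:30 = 11:17 AM on Oct 20.

11:17 AM on October 20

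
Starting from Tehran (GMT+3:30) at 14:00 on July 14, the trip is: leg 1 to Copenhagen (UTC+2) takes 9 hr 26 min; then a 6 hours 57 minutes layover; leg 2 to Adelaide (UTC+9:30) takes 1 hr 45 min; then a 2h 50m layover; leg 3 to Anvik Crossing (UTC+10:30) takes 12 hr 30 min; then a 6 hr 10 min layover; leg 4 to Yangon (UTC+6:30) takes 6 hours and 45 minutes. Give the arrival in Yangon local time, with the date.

15:23 on Jul 16

Convert departure to UTC: 14:00 − 3:30 = 10:30 UTC on Jul 14.
Add 9 hours and 26 minutes leg 1 → 19:56 UTC.
Add 6 hours 57 minutes layover in Copenhagen → 02:53 UTC (Jul 15).
Add 1 hour and 45 minutes leg 2 → 04:38 UTC.
Add 2 hours 50 minutes layover in Adelaide → 07:28 UTC.
Add 12 hours 30 minutes leg 3 → 19:58 UTC.
Add 6 hours and 10 minutes layover in Anvik Crossing → 02:08 UTC (Jul 16).
Add 6 hours and 45 minutes leg 4 → 08:53 UTC.
Yangon is UTC+6:30, so local arrival = 08:53 + 6:30 = 15:23 on Jul 16.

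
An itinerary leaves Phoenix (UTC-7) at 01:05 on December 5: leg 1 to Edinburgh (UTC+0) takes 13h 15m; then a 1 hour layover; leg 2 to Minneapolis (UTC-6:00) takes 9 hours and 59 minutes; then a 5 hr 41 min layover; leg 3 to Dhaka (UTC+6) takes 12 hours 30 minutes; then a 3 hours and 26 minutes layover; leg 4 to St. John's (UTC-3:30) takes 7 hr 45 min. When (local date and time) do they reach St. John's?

Convert departure to UTC: 01:05 + 7:00 = 08:05 UTC on Dec 5.
Add 13 hours and 15 minutes leg 1 → 21:20 UTC.
Add 1 hour layover in Edinburgh → 22:20 UTC.
Add 9 hours and 59 minutes leg 2 → 08:19 UTC (Dec 6).
Add 5 hours and 41 minutes layover in Minneapolis → 14:00 UTC.
Add 12 hours 30 minutes leg 3 → 02:30 UTC (Dec 7).
Add 3 hours and 26 minutes layover in Dhaka → 05:56 UTC.
Add 7 hours 45 minutes leg 4 → 13:41 UTC.
St. John's is UTC−3:30, so local arrival = 13:41 − 3:30 = 10:11 on Dec 7.

10:11 on December 7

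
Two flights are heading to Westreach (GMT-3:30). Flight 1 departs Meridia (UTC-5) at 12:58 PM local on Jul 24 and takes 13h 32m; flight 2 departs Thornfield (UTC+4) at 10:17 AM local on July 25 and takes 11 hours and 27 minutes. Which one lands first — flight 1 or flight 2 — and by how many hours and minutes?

the first, by 10 hours 14 minutes

Flight 1 in UTC: 12:58 PM + 5:00 = 5:58 PM on Jul 24.
+13 hours and 32 minutes → arrive 7:30 AM UTC on Jul 25.
Flight 2 in UTC: 10:17 AM − 4:00 = 6:17 AM on Jul 25.
+11 hours 27 minutes → arrive 5:44 PM UTC on Jul 25.
Flight 1 lands earlier by 10 hours 14 minutes.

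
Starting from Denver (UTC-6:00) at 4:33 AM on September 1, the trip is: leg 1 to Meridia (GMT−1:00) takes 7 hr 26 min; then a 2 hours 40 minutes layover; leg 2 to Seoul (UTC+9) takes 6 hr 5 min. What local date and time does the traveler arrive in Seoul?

Convert departure to UTC: 4:33 AM + 6:00 = 10:33 AM UTC on Sep 1.
Add 7 hours and 26 minutes leg 1 → 5:59 PM UTC.
Add 2 hours and 40 minutes layover in Meridia → 8:39 PM UTC.
Add 6 hours 5 minutes leg 2 → 2:44 AM UTC (Sep 2).
Seoul is UTC+9:00, so local arrival = 2:44 AM + 9:00 = 11:44 AM on Sep 2.

11:44 AM on September 2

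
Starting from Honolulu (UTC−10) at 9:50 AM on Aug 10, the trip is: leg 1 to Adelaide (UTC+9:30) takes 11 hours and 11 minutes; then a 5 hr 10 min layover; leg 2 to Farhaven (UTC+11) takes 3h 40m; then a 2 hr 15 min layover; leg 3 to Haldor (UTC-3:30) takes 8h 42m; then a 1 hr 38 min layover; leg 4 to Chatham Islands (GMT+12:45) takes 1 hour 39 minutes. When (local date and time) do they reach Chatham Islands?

Convert departure to UTC: 9:50 AM + 10:00 = 7:50 PM UTC on Aug 10.
Add 11 hours and 11 minutes leg 1 → 7:01 AM UTC (Aug 11).
Add 5 hours and 10 minutes layover in Adelaide → 12:11 PM UTC.
Add 3 hours 40 minutes leg 2 → 3:51 PM UTC.
Add 2 hours 15 minutes layover in Farhaven → 6:06 PM UTC.
Add 8 hours and 42 minutes leg 3 → 2:48 AM UTC (Aug 12).
Add 1 hour and 38 minutes layover in Haldor → 4:26 AM UTC.
Add 1 hour 39 minutes leg 4 → 6:05 AM UTC.
Chatham Islands is UTC+12:45, so local arrival = 6:05 AM + 12:45 = 6:50 PM on Aug 12.

6:50 PM on August 12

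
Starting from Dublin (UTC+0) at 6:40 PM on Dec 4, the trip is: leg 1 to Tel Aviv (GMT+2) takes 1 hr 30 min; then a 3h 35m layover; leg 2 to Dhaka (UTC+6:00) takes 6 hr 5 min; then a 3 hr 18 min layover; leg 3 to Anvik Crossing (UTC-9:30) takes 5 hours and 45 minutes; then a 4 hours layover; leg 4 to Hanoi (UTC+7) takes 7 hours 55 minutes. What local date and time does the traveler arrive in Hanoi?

9:48 AM on December 6

Dublin is at UTC+0, so departure is already 6:40 PM UTC on Dec 4.
Add 1 hour 30 minutes leg 1 → 8:10 PM UTC.
Add 3 hours 35 minutes layover in Tel Aviv → 11:45 PM UTC.
Add 6 hours 5 minutes leg 2 → 5:50 AM UTC (Dec 5).
Add 3 hours and 18 minutes layover in Dhaka → 9:08 AM UTC.
Add 5 hours 45 minutes leg 3 → 2:53 PM UTC.
Add 4 hours layover in Anvik Crossing → 6:53 PM UTC.
Add 7 hours and 55 minutes leg 4 → 2:48 AM UTC (Dec 6).
Hanoi is UTC+7:00, so local arrival = 2:48 AM + 7:00 = 9:48 AM on Dec 6.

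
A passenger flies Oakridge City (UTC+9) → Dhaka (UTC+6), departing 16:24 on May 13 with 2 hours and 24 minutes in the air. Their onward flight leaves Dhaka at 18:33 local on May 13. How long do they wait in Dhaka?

2 hours 45 minutes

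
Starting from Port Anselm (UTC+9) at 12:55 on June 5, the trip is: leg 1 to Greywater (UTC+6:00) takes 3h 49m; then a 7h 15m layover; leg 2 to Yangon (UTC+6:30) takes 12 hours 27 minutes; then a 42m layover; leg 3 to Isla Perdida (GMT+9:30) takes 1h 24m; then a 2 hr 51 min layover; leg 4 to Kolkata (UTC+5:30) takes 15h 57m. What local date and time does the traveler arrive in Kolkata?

05:50 on June 7

Convert departure to UTC: 12:55 − 9:00 = 03:55 UTC on Jun 5.
Add 3 hours 49 minutes leg 1 → 07:44 UTC.
Add 7 hours and 15 minutes layover in Greywater → 14:59 UTC.
Add 12 hours 27 minutes leg 2 → 03:26 UTC (Jun 6).
Add 42 minutes layover in Yangon → 04:08 UTC.
Add 1 hour and 24 minutes leg 3 → 05:32 UTC.
Add 2 hours 51 minutes layover in Isla Perdida → 08:23 UTC.
Add 15 hours and 57 minutes leg 4 → 00:20 UTC (Jun 7).
Kolkata is UTC+5:30, so local arrival = 00:20 + 5:30 = 05:50 on Jun 7.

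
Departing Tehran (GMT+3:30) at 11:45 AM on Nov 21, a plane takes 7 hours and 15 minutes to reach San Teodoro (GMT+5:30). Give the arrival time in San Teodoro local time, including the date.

9:00 PM on November 21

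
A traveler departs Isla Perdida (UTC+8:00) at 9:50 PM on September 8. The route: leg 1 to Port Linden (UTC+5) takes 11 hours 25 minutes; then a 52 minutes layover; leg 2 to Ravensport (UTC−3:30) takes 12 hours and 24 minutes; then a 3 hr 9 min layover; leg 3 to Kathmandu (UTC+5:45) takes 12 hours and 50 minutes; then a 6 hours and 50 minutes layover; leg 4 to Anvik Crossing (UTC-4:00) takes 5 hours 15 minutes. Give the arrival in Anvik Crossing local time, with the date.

2:35 PM on September 10

Convert departure to UTC: 9:50 PM − 8:00 = 1:50 PM UTC on Sep 8.
Add 11 hours 25 minutes leg 1 → 1:15 AM UTC (Sep 9).
Add 52 minutes layover in Port Linden → 2:07 AM UTC.
Add 12 hours and 24 minutes leg 2 → 2:31 PM UTC.
Add 3 hours 9 minutes layover in Ravensport → 5:40 PM UTC.
Add 12 hours and 50 minutes leg 3 → 6:30 AM UTC (Sep 10).
Add 6 hours 50 minutes layover in Kathmandu → 1:20 PM UTC.
Add 5 hours and 15 minutes leg 4 → 6:35 PM UTC.
Anvik Crossing is UTC−4:00, so local arrival = 6:35 PM − 4:00 = 2:35 PM on Sep 10.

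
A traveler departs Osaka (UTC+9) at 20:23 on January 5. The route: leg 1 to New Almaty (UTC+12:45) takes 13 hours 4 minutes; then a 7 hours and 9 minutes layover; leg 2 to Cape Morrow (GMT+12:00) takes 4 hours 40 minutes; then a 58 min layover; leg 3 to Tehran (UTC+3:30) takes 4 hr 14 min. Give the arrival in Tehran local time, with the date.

Convert departure to UTC: 20:23 − 9:00 = 11:23 UTC on Jan 5.
Add 13 hours and 4 minutes leg 1 → 00:27 UTC (Jan 6).
Add 7 hours and 9 minutes layover in New Almaty → 07:36 UTC.
Add 4 hours 40 minutes leg 2 → 12:16 UTC.
Add 58 minutes layover in Cape Morrow → 13:14 UTC.
Add 4 hours and 14 minutes leg 3 → 17:28 UTC.
Tehran is UTC+3:30, so local arrival = 17:28 + 3:30 = 20:58 on Jan 6.

20:58 on Jan 6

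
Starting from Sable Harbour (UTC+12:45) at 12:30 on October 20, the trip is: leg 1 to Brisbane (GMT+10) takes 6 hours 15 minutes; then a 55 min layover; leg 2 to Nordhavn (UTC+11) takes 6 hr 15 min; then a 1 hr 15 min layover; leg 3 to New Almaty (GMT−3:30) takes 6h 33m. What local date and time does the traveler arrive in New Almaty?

17:28 on Oct 20

Convert departure to UTC: 12:30 − 12:45 = 23:45 UTC on Oct 19.
Add 6 hours 15 minutes leg 1 → 06:00 UTC (Oct 20).
Add 55 minutes layover in Brisbane → 06:55 UTC.
Add 6 hours and 15 minutes leg 2 → 13:10 UTC.
Add 1 hour 15 minutes layover in Nordhavn → 14:25 UTC.
Add 6 hours 33 minutes leg 3 → 20:58 UTC.
New Almaty is UTC−3:30, so local arrival = 20:58 − 3:30 = 17:28 on Oct 20.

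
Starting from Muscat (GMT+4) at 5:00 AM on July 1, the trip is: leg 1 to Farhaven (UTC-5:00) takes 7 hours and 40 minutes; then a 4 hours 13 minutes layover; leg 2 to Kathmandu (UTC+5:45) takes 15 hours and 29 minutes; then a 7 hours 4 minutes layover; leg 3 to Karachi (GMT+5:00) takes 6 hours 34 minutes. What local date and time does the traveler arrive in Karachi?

Convert departure to UTC: 5:00 AM − 4:00 = 1:00 AM UTC on Jul 1.
Add 7 hours and 40 minutes leg 1 → 8:40 AM UTC.
Add 4 hours and 13 minutes layover in Farhaven → 12:53 PM UTC.
Add 15 hours 29 minutes leg 2 → 4:22 AM UTC (Jul 2).
Add 7 hours and 4 minutes layover in Kathmandu → 11:26 AM UTC.
Add 6 hours and 34 minutes leg 3 → 6:00 PM UTC.
Karachi is UTC+5:00, so local arrival = 6:00 PM + 5:00 = 11:00 PM on Jul 2.

11:00 PM on July 2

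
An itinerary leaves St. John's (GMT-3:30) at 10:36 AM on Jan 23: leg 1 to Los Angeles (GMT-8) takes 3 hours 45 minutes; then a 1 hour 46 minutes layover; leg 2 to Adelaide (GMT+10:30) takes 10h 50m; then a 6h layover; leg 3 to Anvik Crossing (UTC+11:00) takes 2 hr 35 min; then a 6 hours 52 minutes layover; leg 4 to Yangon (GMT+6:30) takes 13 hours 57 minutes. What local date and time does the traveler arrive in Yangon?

Convert departure to UTC: 10:36 AM + 3:30 = 2:06 PM UTC on Jan 23.
Add 3 hours 45 minutes leg 1 → 5:51 PM UTC.
Add 1 hour 46 minutes layover in Los Angeles → 7:37 PM UTC.
Add 10 hours 50 minutes leg 2 → 6:27 AM UTC (Jan 24).
Add 6 hours layover in Adelaide → 12:27 PM UTC.
Add 2 hours 35 minutes leg 3 → 3:02 PM UTC.
Add 6 hours and 52 minutes layover in Anvik Crossing → 9:54 PM UTC.
Add 13 hours and 57 minutes leg 4 → 11:51 AM UTC (Jan 25).
Yangon is UTC+6:30, so local arrival = 11:51 AM + 6:30 = 6:21 PM on Jan 25.

6:21 PM on Jan 25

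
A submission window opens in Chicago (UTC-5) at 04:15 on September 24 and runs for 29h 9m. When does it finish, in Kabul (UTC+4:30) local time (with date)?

Kabul is 9:30 ahead of Chicago.
After 29 hours 9 minutes it is 09:24 (Sep 25) in Chicago.
Shift by the zone difference: 09:24 + 9:30 = 18:54 on Sep 25 in Kabul.

18:54 on September 25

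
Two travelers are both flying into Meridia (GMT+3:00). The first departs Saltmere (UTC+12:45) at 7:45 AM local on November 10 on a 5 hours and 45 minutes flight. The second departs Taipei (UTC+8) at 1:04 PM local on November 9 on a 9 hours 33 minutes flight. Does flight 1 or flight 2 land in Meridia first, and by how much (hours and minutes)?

the second, by 10 hours 8 minutes

Flight 1 in UTC: 7:45 AM − 12:45 = 7:00 PM on Nov 9.
+5 hours 45 minutes → arrive 12:45 AM UTC on Nov 10.
Flight 2 in UTC: 1:04 PM − 8:00 = 5:04 AM on Nov 9.
+9 hours and 33 minutes → arrive 2:37 PM UTC on Nov 9.
Flight 2 lands earlier by 10 hours 8 minutes.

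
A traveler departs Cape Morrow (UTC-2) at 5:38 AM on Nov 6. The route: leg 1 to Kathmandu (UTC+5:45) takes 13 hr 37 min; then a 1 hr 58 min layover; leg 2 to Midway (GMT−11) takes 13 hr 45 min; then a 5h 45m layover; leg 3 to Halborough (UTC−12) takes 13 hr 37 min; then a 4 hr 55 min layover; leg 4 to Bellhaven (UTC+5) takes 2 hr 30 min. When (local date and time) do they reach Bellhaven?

8:45 PM on November 8

Convert departure to UTC: 5:38 AM + 2:00 = 7:38 AM UTC on Nov 6.
Add 13 hours 37 minutes leg 1 → 9:15 PM UTC.
Add 1 hour 58 minutes layover in Kathmandu → 11:13 PM UTC.
Add 13 hours 45 minutes leg 2 → 12:58 PM UTC (Nov 7).
Add 5 hours and 45 minutes layover in Midway → 6:43 PM UTC.
Add 13 hours and 37 minutes leg 3 → 8:20 AM UTC (Nov 8).
Add 4 hours 55 minutes layover in Halborough → 1:15 PM UTC.
Add 2 hours 30 minutes leg 4 → 3:45 PM UTC.
Bellhaven is UTC+5:00, so local arrival = 3:45 PM + 5:00 = 8:45 PM on Nov 8.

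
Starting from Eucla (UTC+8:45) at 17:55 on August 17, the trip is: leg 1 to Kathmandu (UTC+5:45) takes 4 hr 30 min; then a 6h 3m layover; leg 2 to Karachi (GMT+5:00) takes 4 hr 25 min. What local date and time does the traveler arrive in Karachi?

05:08 on Aug 18

Convert departure to UTC: 17:55 − 8:45 = 09:10 UTC on Aug 17.
Add 4 hours 30 minutes leg 1 → 13:40 UTC.
Add 6 hours and 3 minutes layover in Kathmandu → 19:43 UTC.
Add 4 hours 25 minutes leg 2 → 00:08 UTC (Aug 18).
Karachi is UTC+5:00, so local arrival = 00:08 + 5:00 = 05:08 on Aug 18.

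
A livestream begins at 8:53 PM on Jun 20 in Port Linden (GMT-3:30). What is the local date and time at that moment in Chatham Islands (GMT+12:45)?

1:08 PM on Jun 21

In UTC: 8:53 PM + 3:30 = 12:23 AM on Jun 21.
Chatham Islands is UTC+12:45: 12:23 AM + 12:45 = 1:08 PM on Jun 21.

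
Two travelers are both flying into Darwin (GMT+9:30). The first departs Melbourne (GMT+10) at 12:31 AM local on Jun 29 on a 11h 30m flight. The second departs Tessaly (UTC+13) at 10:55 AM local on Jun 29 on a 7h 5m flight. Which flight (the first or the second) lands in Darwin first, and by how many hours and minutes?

the first, by 2 hours 59 minutes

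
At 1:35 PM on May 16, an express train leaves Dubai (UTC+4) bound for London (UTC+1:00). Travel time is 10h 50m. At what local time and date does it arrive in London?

Convert departure to UTC: 1:35 PM − 4:00 = 9:35 AM UTC on May 16.
Add 10 hours 50 minutes travel time → 8:25 PM UTC.
London is UTC+1:00, so local arrival = 8:25 PM + 1:00 = 9:25 PM on May 16.

9:25 PM on May 16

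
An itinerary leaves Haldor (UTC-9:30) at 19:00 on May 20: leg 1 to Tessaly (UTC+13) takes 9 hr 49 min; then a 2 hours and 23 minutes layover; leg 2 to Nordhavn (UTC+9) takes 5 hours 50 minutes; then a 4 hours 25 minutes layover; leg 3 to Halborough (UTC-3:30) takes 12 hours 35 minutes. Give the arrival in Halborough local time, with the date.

12:02 on May 22

Convert departure to UTC: 19:00 + 9:30 = 04:30 UTC on May 21.
Add 9 hours and 49 minutes leg 1 → 14:19 UTC.
Add 2 hours and 23 minutes layover in Tessaly → 16:42 UTC.
Add 5 hours and 50 minutes leg 2 → 22:32 UTC.
Add 4 hours and 25 minutes layover in Nordhavn → 02:57 UTC (May 22).
Add 12 hours 35 minutes leg 3 → 15:32 UTC.
Halborough is UTC−3:30, so local arrival = 15:32 − 3:30 = 12:02 on May 22.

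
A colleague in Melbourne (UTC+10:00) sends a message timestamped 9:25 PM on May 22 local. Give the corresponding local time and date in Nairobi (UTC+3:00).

2:25 PM on May 22

Nairobi is 7:00 behind Melbourne.
Shift by the zone difference: 9:25 PM − 7:00 = 2:25 PM on May 22 in Nairobi.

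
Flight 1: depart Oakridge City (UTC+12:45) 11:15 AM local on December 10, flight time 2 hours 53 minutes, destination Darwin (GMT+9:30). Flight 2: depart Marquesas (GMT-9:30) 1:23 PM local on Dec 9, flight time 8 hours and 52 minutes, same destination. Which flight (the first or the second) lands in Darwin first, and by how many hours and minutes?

the first, by 6 hours 22 minutes

Flight 1 in UTC: 11:15 AM − 12:45 = 10:30 PM on Dec 9.
+2 hours and 53 minutes → arrive 1:23 AM UTC on Dec 10.
Flight 2 in UTC: 1:23 PM + 9:30 = 10:53 PM on Dec 9.
+8 hours 52 minutes → arrive 7:45 AM UTC on Dec 10.
Flight 1 lands earlier by 6 hours 22 minutes.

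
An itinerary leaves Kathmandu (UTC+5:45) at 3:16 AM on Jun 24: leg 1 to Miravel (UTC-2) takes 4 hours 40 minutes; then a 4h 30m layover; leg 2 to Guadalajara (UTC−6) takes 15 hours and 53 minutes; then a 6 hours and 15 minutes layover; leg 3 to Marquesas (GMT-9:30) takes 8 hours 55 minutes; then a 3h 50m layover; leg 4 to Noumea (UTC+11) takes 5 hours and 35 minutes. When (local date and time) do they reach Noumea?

10:09 AM on June 26

Convert departure to UTC: 3:16 AM − 5:45 = 9:31 PM UTC on Jun 23.
Add 4 hours and 40 minutes leg 1 → 2:11 AM UTC (Jun 24).
Add 4 hours and 30 minutes layover in Miravel → 6:41 AM UTC.
Add 15 hours and 53 minutes leg 2 → 10:34 PM UTC.
Add 6 hours 15 minutes layover in Guadalajara → 4:49 AM UTC (Jun 25).
Add 8 hours 55 minutes leg 3 → 1:44 PM UTC.
Add 3 hours 50 minutes layover in Marquesas → 5:34 PM UTC.
Add 5 hours and 35 minutes leg 4 → 11:09 PM UTC.
Noumea is UTC+11:00, so local arrival = 11:09 PM + 11:00 = 10:09 AM on Jun 26.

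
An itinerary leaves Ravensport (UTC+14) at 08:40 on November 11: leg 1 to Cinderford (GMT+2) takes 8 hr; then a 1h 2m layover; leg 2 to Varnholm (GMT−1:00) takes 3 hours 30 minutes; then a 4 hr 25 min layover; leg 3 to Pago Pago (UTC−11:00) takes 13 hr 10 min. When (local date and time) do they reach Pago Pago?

Convert departure to UTC: 08:40 − 14:00 = 18:40 UTC on Nov 10.
Add 8 hours leg 1 → 02:40 UTC (Nov 11).
Add 1 hour and 2 minutes layover in Cinderford → 03:42 UTC.
Add 3 hours and 30 minutes leg 2 → 07:12 UTC.
Add 4 hours and 25 minutes layover in Varnholm → 11:37 UTC.
Add 13 hours 10 minutes leg 3 → 00:47 UTC (Nov 12).
Pago Pago is UTC−11:00, so local arrival = 00:47 − 11:00 = 13:47 on Nov 11.

13:47 on November 11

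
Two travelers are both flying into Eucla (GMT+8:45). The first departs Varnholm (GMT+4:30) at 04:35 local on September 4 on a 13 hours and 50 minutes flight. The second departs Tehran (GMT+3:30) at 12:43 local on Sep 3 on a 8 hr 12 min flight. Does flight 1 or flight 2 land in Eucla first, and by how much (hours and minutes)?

the second, by 20 hours 30 minutes

Flight 1 in UTC: 04:35 − 4:30 = 00:05 on Sep 4.
+13 hours 50 minutes → arrive 13:55 UTC on Sep 4.
Flight 2 in UTC: 12:43 − 3:30 = 09:13 on Sep 3.
+8 hours 12 minutes → arrive 17:25 UTC on Sep 3.
Flight 2 lands earlier by 20 hours 30 minutes.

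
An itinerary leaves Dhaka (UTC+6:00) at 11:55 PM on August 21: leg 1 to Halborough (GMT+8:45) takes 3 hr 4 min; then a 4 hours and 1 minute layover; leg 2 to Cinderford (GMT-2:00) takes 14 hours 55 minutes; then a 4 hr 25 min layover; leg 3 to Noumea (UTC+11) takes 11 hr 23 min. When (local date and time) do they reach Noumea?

6:43 PM on August 23

Convert departure to UTC: 11:55 PM − 6:00 = 5:55 PM UTC on Aug 21.
Add 3 hours 4 minutes leg 1 → 8:59 PM UTC.
Add 4 hours 1 minute layover in Halborough → 1:00 AM UTC (Aug 22).
Add 14 hours 55 minutes leg 2 → 3:55 PM UTC.
Add 4 hours 25 minutes layover in Cinderford → 8:20 PM UTC.
Add 11 hours 23 minutes leg 3 → 7:43 AM UTC (Aug 23).
Noumea is UTC+11:00, so local arrival = 7:43 AM + 11:00 = 6:43 PM on Aug 23.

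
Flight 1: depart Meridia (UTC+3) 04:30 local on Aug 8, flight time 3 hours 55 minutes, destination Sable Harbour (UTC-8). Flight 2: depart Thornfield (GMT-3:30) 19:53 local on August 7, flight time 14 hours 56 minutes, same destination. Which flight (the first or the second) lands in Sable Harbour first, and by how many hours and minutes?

the first, by 8 hours 54 minutes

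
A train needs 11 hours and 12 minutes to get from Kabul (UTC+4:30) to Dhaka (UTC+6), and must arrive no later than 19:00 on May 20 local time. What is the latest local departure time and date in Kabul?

06:18 on May 20

Target arrival in UTC: 19:00 − 6:00 = 13:00 on May 20.
Subtract 11 hours and 12 minutes → departure 01:48 UTC on May 20.
Kabul is UTC+4:30: 01:48 + 4:30 = 06:18 on May 20.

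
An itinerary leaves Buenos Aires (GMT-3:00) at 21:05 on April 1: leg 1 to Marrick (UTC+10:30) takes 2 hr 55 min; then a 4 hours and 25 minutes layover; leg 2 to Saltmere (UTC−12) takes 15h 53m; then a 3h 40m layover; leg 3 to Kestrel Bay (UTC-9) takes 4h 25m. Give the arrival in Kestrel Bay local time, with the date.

22:23 on April 2

Convert departure to UTC: 21:05 + 3:00 = 00:05 UTC on Apr 2.
Add 2 hours and 55 minutes leg 1 → 03:00 UTC.
Add 4 hours 25 minutes layover in Marrick → 07:25 UTC.
Add 15 hours and 53 minutes leg 2 → 23:18 UTC.
Add 3 hours and 40 minutes layover in Saltmere → 02:58 UTC (Apr 3).
Add 4 hours 25 minutes leg 3 → 07:23 UTC.
Kestrel Bay is UTC−9:00, so local arrival = 07:23 − 9:00 = 22:23 on Apr 2.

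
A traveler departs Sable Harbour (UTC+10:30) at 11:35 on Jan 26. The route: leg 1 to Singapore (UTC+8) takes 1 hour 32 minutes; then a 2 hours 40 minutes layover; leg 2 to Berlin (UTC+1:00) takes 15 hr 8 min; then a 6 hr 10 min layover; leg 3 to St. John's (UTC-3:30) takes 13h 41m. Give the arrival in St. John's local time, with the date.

12:46 on January 27

Convert departure to UTC: 11:35 − 10:30 = 01:05 UTC on Jan 26.
Add 1 hour 32 minutes leg 1 → 02:37 UTC.
Add 2 hours and 40 minutes layover in Singapore → 05:17 UTC.
Add 15 hours 8 minutes leg 2 → 20:25 UTC.
Add 6 hours 10 minutes layover in Berlin → 02:35 UTC (Jan 27).
Add 13 hours and 41 minutes leg 3 → 16:16 UTC.
St. John's is UTC−3:30, so local arrival = 16:16 − 3:30 = 12:46 on Jan 27.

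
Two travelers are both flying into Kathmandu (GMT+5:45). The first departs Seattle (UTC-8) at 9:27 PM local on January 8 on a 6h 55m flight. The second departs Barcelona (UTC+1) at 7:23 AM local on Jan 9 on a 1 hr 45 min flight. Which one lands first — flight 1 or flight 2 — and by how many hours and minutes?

the second, by 4 hours 14 minutes

Flight 1 in UTC: 9:27 PM + 8:00 = 5:27 AM on Jan 9.
+6 hours 55 minutes → arrive 12:22 PM UTC on Jan 9.
Flight 2 in UTC: 7:23 AM − 1:00 = 6:23 AM on Jan 9.
+1 hour 45 minutes → arrive 8:08 AM UTC on Jan 9.
Flight 2 lands earlier by 4 hours 14 minutes.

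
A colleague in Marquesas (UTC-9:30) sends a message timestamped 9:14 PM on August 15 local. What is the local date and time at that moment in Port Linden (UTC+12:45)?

7:29 PM on Aug 16

In UTC: 9:14 PM + 9:30 = 6:44 AM on Aug 16.
Port Linden is UTC+12:45: 6:44 AM + 12:45 = 7:29 PM on Aug 16.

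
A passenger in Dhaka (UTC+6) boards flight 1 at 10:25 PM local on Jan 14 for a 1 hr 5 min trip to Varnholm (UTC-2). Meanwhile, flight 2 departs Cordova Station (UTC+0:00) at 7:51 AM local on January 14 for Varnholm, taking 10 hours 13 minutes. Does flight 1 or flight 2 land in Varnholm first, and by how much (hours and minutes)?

Flight 1 in UTC: 10:25 PM − 6:00 = 4:25 PM on Jan 14.
+1 hour 5 minutes → arrive 5:30 PM UTC on Jan 14.
Flight 2 departs at 7:51 AM UTC (Jan 14).
+10 hours 13 minutes → arrive 6:04 PM UTC on Jan 14.
Flight 1 lands earlier by 34 minutes.

the first, by 34 minutes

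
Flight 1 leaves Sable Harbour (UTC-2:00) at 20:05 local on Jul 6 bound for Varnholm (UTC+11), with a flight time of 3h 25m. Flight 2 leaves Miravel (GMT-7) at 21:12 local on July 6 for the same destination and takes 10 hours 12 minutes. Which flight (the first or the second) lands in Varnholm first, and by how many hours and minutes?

Flight 1 in UTC: 20:05 + 2:00 = 22:05 on Jul 6.
+3 hours and 25 minutes → arrive 01:30 UTC on Jul 7.
Flight 2 in UTC: 21:12 + 7:00 = 04:12 on Jul 7.
+10 hours 12 minutes → arrive 14:24 UTC on Jul 7.
Flight 1 lands earlier by 12 hours 54 minutes.

the first, by 12 hours 54 minutes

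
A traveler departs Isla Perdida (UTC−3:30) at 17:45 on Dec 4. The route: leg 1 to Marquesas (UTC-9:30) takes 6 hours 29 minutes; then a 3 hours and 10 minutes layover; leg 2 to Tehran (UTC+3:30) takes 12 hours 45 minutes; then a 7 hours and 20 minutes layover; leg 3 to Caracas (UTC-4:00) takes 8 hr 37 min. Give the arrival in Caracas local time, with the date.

Convert departure to UTC: 17:45 + 3:30 = 21:15 UTC on Dec 4.
Add 6 hours and 29 minutes leg 1 → 03:44 UTC (Dec 5).
Add 3 hours 10 minutes layover in Marquesas → 06:54 UTC.
Add 12 hours and 45 minutes leg 2 → 19:39 UTC.
Add 7 hours and 20 minutes layover in Tehran → 02:59 UTC (Dec 6).
Add 8 hours 37 minutes leg 3 → 11:36 UTC.
Caracas is UTC−4:00, so local arrival = 11:36 − 4:00 = 07:36 on Dec 6.

07:36 on December 6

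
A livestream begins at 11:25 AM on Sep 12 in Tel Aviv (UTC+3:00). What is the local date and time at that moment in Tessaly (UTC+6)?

2:25 PM on September 12

In UTC: 11:25 AM − 3:00 = 8:25 AM on Sep 12.
Tessaly is UTC+6:00: 8:25 AM + 6:00 = 2:25 PM on Sep 12.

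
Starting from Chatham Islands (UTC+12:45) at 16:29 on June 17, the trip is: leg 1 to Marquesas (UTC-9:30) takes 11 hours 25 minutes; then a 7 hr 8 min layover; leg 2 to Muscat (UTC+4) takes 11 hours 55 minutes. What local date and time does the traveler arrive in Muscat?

Convert departure to UTC: 16:29 − 12:45 = 03:44 UTC on Jun 17.
Add 11 hours and 25 minutes leg 1 → 15:09 UTC.
Add 7 hours and 8 minutes layover in Marquesas → 22:17 UTC.
Add 11 hours and 55 minutes leg 2 → 10:12 UTC (Jun 18).
Muscat is UTC+4:00, so local arrival = 10:12 + 4:00 = 14:12 on Jun 18.

14:12 on Jun 18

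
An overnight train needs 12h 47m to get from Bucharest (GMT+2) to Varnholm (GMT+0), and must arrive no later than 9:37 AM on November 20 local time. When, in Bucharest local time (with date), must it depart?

10:50 PM on Nov 19

Target arrival is already UTC: 9:37 AM on Nov 20.
Subtract 12 hours and 47 minutes → departure 8:50 PM UTC on Nov 19.
Bucharest is UTC+2:00: 8:50 PM + 2:00 = 10:50 PM on Nov 19.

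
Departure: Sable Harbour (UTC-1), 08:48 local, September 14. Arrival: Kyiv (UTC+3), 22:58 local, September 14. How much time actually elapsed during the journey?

Kyiv is 4:00 ahead of Sable Harbour.
Clock-face elapsed time (ignoring zones) is 14 hours 10 minutes.
Actual elapsed = 14 hours 10 minutes − 4:00 = 10 hours 10 minutes.

10 hours 10 minutes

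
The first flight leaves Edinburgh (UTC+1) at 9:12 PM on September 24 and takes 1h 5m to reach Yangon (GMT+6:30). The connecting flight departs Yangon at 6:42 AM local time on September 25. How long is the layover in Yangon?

2 hours 55 minutes

Convert departure to UTC: 9:12 PM − 1:00 = 8:12 PM UTC on Sep 24.
Add 1 hour and 5 minutes flight time → 9:17 PM UTC.
Yangon is UTC+6:30, so local arrival = 9:17 PM + 6:30 = 3:47 AM on Sep 25.
Layover = 6:42 AM − 3:47 AM = 2 hours 55 minutes.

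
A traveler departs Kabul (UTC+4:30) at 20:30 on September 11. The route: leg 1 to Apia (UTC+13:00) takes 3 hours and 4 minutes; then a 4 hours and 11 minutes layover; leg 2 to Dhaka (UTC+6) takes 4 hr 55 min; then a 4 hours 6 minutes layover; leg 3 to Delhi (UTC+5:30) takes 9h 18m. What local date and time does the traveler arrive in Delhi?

23:04 on Sep 12

Convert departure to UTC: 20:30 − 4:30 = 16:00 UTC on Sep 11.
Add 3 hours and 4 minutes leg 1 → 19:04 UTC.
Add 4 hours and 11 minutes layover in Apia → 23:15 UTC.
Add 4 hours and 55 minutes leg 2 → 04:10 UTC (Sep 12).
Add 4 hours and 6 minutes layover in Dhaka → 08:16 UTC.
Add 9 hours and 18 minutes leg 3 → 17:34 UTC.
Delhi is UTC+5:30, so local arrival = 17:34 + 5:30 = 23:04 on Sep 12.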